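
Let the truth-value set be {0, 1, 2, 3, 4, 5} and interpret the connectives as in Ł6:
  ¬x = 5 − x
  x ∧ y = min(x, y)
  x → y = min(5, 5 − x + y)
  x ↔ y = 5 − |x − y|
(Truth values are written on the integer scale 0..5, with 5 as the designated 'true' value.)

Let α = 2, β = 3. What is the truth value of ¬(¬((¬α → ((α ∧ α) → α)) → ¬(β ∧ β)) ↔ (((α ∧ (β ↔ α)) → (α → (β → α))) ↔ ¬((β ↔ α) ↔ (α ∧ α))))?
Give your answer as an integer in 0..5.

1

¬α = ¬2 = 3
α ∧ α = 2 ∧ 2 = 2
(α ∧ α) → α = 2 → 2 = 5
¬α → ((α ∧ α) → α) = 3 → 5 = 5
β ∧ β = 3 ∧ 3 = 3
¬(β ∧ β) = ¬3 = 2
(¬α → ((α ∧ α) → α)) → ¬(β ∧ β) = 5 → 2 = 2
¬((¬α → ((α ∧ α) → α)) → ¬(β ∧ β)) = ¬2 = 3
β ↔ α = 3 ↔ 2 = 4
α ∧ (β ↔ α) = 2 ∧ 4 = 2
β → α = 3 → 2 = 4
α → (β → α) = 2 → 4 = 5
(α ∧ (β ↔ α)) → (α → (β → α)) = 2 → 5 = 5
β ↔ α = 3 ↔ 2 = 4
α ∧ α = 2 ∧ 2 = 2
(β ↔ α) ↔ (α ∧ α) = 4 ↔ 2 = 3
¬((β ↔ α) ↔ (α ∧ α)) = ¬3 = 2
((α ∧ (β ↔ α)) → (α → (β → α))) ↔ ¬((β ↔ α) ↔ (α ∧ α)) = 5 ↔ 2 = 2
¬((¬α → ((α ∧ α) → α)) → ¬(β ∧ β)) ↔ (((α ∧ (β ↔ α)) → (α → (β → α))) ↔ ¬((β ↔ α) ↔ (α ∧ α))) = 3 ↔ 2 = 4
¬(¬((¬α → ((α ∧ α) → α)) → ¬(β ∧ β)) ↔ (((α ∧ (β ↔ α)) → (α → (β → α))) ↔ ¬((β ↔ α) ↔ (α ∧ α)))) = ¬4 = 1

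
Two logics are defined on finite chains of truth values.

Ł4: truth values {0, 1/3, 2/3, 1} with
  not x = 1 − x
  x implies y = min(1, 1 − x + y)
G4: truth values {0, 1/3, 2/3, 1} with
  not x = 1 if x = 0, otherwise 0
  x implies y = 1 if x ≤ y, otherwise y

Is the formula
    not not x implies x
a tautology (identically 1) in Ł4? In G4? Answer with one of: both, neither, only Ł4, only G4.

only Ł4

In Ł4: every assignment gives 1 — tautology.
In G4: at x = 1/3 the value is 1/3 — not a tautology.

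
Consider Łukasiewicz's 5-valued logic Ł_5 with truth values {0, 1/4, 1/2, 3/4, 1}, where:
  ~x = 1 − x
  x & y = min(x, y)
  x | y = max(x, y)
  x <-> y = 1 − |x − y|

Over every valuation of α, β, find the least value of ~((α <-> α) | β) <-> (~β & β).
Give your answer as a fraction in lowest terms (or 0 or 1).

1/2

Take α = 0, β = 1/2:
α <-> α = 0 <-> 0 = 1
(α <-> α) | β = 1 | 1/2 = 1
~((α <-> α) | β) = ~1 = 0
~β = ~1/2 = 1/2
~β & β = 1/2 & 1/2 = 1/2
~((α <-> α) | β) <-> (~β & β) = 0 <-> 1/2 = 1/2
No assignment yields a value below 1/2, so this is the minimum.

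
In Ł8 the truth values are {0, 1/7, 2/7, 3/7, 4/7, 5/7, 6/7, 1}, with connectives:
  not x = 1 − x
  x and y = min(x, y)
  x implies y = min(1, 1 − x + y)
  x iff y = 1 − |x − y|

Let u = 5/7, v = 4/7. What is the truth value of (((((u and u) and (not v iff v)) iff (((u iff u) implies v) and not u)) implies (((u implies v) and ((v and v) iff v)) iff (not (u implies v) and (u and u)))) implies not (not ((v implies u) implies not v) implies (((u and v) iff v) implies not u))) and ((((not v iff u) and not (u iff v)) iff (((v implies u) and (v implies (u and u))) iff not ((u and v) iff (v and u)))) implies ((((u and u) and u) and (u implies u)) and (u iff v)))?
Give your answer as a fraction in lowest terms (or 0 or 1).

4/7

u and u = 5/7 and 5/7 = 5/7
not v = not 4/7 = 3/7
not v iff v = 3/7 iff 4/7 = 6/7
(u and u) and (not v iff v) = 5/7 and 6/7 = 5/7
u iff u = 5/7 iff 5/7 = 1
(u iff u) implies v = 1 implies 4/7 = 4/7
not u = not 5/7 = 2/7
((u iff u) implies v) and not u = 4/7 and 2/7 = 2/7
((u and u) and (not v iff v)) iff (((u iff u) implies v) and not u) = 5/7 iff 2/7 = 4/7
u implies v = 5/7 implies 4/7 = 6/7
v and v = 4/7 and 4/7 = 4/7
(v and v) iff v = 4/7 iff 4/7 = 1
(u implies v) and ((v and v) iff v) = 6/7 and 1 = 6/7
u implies v = 5/7 implies 4/7 = 6/7
not (u implies v) = not 6/7 = 1/7
u and u = 5/7 and 5/7 = 5/7
not (u implies v) and (u and u) = 1/7 and 5/7 = 1/7
((u implies v) and ((v and v) iff v)) iff (not (u implies v) and (u and u)) = 6/7 iff 1/7 = 2/7
(((u and u) and (not v iff v)) iff (((u iff u) implies v) and not u)) implies (((u implies v) and ((v and v) iff v)) iff (not (u implies v) and (u and u))) = 4/7 implies 2/7 = 5/7
v implies u = 4/7 implies 5/7 = 1
not v = not 4/7 = 3/7
(v implies u) implies not v = 1 implies 3/7 = 3/7
not ((v implies u) implies not v) = not 3/7 = 4/7
u and v = 5/7 and 4/7 = 4/7
(u and v) iff v = 4/7 iff 4/7 = 1
not u = not 5/7 = 2/7
((u and v) iff v) implies not u = 1 implies 2/7 = 2/7
not ((v implies u) implies not v) implies (((u and v) iff v) implies not u) = 4/7 implies 2/7 = 5/7
not (not ((v implies u) implies not v) implies (((u and v) iff v) implies not u)) = not 5/7 = 2/7
((((u and u) and (not v iff v)) iff (((u iff u) implies v) and not u)) implies (((u implies v) and ((v and v) iff v)) iff (not (u implies v) and (u and u)))) implies not (not ((v implies u) implies not v) implies (((u and v) iff v) implies not u)) = 5/7 implies 2/7 = 4/7
not v = not 4/7 = 3/7
not v iff u = 3/7 iff 5/7 = 5/7
u iff v = 5/7 iff 4/7 = 6/7
not (u iff v) = not 6/7 = 1/7
(not v iff u) and not (u iff v) = 5/7 and 1/7 = 1/7
v implies u = 4/7 implies 5/7 = 1
u and u = 5/7 and 5/7 = 5/7
v implies (u and u) = 4/7 implies 5/7 = 1
(v implies u) and (v implies (u and u)) = 1 and 1 = 1
u and v = 5/7 and 4/7 = 4/7
v and u = 4/7 and 5/7 = 4/7
(u and v) iff (v and u) = 4/7 iff 4/7 = 1
not ((u and v) iff (v and u)) = not 1 = 0
((v implies u) and (v implies (u and u))) iff not ((u and v) iff (v and u)) = 1 iff 0 = 0
((not v iff u) and not (u iff v)) iff (((v implies u) and (v implies (u and u))) iff not ((u and v) iff (v and u))) = 1/7 iff 0 = 6/7
u and u = 5/7 and 5/7 = 5/7
(u and u) and u = 5/7 and 5/7 = 5/7
u implies u = 5/7 implies 5/7 = 1
((u and u) and u) and (u implies u) = 5/7 and 1 = 5/7
u iff v = 5/7 iff 4/7 = 6/7
(((u and u) and u) and (u implies u)) and (u iff v) = 5/7 and 6/7 = 5/7
(((not v iff u) and not (u iff v)) iff (((v implies u) and (v implies (u and u))) iff not ((u and v) iff (v and u)))) implies ((((u and u) and u) and (u implies u)) and (u iff v)) = 6/7 implies 5/7 = 6/7
(((((u and u) and (not v iff v)) iff (((u iff u) implies v) and not u)) implies (((u implies v) and ((v and v) iff v)) iff (not (u implies v) and (u and u)))) implies not (not ((v implies u) implies not v) implies (((u and v) iff v) implies not u))) and ((((not v iff u) and not (u iff v)) iff (((v implies u) and (v implies (u and u))) iff not ((u and v) iff (v and u)))) implies ((((u and u) and u) and (u implies u)) and (u iff v))) = 4/7 and 6/7 = 4/7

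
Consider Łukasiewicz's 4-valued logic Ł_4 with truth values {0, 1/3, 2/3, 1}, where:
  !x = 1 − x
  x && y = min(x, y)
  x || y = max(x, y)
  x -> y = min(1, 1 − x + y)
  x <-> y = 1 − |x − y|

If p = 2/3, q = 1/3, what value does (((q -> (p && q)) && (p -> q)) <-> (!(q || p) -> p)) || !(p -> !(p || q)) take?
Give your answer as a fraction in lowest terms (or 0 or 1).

2/3

p && q = 2/3 && 1/3 = 1/3
q -> (p && q) = 1/3 -> 1/3 = 1
p -> q = 2/3 -> 1/3 = 2/3
(q -> (p && q)) && (p -> q) = 1 && 2/3 = 2/3
q || p = 1/3 || 2/3 = 2/3
!(q || p) = !2/3 = 1/3
!(q || p) -> p = 1/3 -> 2/3 = 1
((q -> (p && q)) && (p -> q)) <-> (!(q || p) -> p) = 2/3 <-> 1 = 2/3
p || q = 2/3 || 1/3 = 2/3
!(p || q) = !2/3 = 1/3
p -> !(p || q) = 2/3 -> 1/3 = 2/3
!(p -> !(p || q)) = !2/3 = 1/3
(((q -> (p && q)) && (p -> q)) <-> (!(q || p) -> p)) || !(p -> !(p || q)) = 2/3 || 1/3 = 2/3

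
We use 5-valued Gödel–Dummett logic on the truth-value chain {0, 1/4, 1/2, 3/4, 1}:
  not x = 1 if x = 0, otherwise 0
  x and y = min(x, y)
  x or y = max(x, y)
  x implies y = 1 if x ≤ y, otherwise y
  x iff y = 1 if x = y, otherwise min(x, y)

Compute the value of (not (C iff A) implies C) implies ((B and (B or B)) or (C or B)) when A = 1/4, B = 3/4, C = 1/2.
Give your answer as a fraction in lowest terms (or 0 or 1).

C iff A = 1/2 iff 1/4 = 1/4
not (C iff A) = not 1/4 = 0
not (C iff A) implies C = 0 implies 1/2 = 1
B or B = 3/4 or 3/4 = 3/4
B and (B or B) = 3/4 and 3/4 = 3/4
C or B = 1/2 or 3/4 = 3/4
(B and (B or B)) or (C or B) = 3/4 or 3/4 = 3/4
(not (C iff A) implies C) implies ((B and (B or B)) or (C or B)) = 1 implies 3/4 = 3/4

3/4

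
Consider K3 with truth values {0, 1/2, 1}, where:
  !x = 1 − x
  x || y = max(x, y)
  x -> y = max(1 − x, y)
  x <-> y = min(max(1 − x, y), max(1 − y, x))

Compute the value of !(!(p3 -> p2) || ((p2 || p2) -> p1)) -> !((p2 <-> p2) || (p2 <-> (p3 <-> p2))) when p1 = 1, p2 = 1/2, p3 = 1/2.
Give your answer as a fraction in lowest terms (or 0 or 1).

p3 -> p2 = 1/2 -> 1/2 = 1/2
!(p3 -> p2) = !1/2 = 1/2
p2 || p2 = 1/2 || 1/2 = 1/2
(p2 || p2) -> p1 = 1/2 -> 1 = 1
!(p3 -> p2) || ((p2 || p2) -> p1) = 1/2 || 1 = 1
!(!(p3 -> p2) || ((p2 || p2) -> p1)) = !1 = 0
p2 <-> p2 = 1/2 <-> 1/2 = 1/2
p3 <-> p2 = 1/2 <-> 1/2 = 1/2
p2 <-> (p3 <-> p2) = 1/2 <-> 1/2 = 1/2
(p2 <-> p2) || (p2 <-> (p3 <-> p2)) = 1/2 || 1/2 = 1/2
!((p2 <-> p2) || (p2 <-> (p3 <-> p2))) = !1/2 = 1/2
!(!(p3 -> p2) || ((p2 || p2) -> p1)) -> !((p2 <-> p2) || (p2 <-> (p3 <-> p2))) = 0 -> 1/2 = 1

1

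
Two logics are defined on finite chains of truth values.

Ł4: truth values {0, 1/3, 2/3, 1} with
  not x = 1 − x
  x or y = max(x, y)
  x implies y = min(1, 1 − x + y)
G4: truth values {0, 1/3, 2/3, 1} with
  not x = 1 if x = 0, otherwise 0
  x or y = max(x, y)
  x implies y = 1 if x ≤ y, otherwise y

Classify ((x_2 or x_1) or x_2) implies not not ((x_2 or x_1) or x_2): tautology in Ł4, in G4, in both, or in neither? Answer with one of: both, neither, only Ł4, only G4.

In Ł4: every assignment gives 1 — tautology.
In G4: every assignment gives 1 — tautology.

both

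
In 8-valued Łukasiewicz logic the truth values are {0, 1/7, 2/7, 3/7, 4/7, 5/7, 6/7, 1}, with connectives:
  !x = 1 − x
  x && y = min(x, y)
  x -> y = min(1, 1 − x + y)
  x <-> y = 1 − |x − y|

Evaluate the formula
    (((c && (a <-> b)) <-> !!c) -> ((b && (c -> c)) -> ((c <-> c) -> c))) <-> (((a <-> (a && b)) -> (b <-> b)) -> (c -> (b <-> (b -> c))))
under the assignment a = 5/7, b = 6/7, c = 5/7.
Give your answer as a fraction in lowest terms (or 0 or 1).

6/7

a <-> b = 5/7 <-> 6/7 = 6/7
c && (a <-> b) = 5/7 && 6/7 = 5/7
!c = !5/7 = 2/7
!!c = !2/7 = 5/7
(c && (a <-> b)) <-> !!c = 5/7 <-> 5/7 = 1
c -> c = 5/7 -> 5/7 = 1
b && (c -> c) = 6/7 && 1 = 6/7
c <-> c = 5/7 <-> 5/7 = 1
(c <-> c) -> c = 1 -> 5/7 = 5/7
(b && (c -> c)) -> ((c <-> c) -> c) = 6/7 -> 5/7 = 6/7
((c && (a <-> b)) <-> !!c) -> ((b && (c -> c)) -> ((c <-> c) -> c)) = 1 -> 6/7 = 6/7
a && b = 5/7 && 6/7 = 5/7
a <-> (a && b) = 5/7 <-> 5/7 = 1
b <-> b = 6/7 <-> 6/7 = 1
(a <-> (a && b)) -> (b <-> b) = 1 -> 1 = 1
b -> c = 6/7 -> 5/7 = 6/7
b <-> (b -> c) = 6/7 <-> 6/7 = 1
c -> (b <-> (b -> c)) = 5/7 -> 1 = 1
((a <-> (a && b)) -> (b <-> b)) -> (c -> (b <-> (b -> c))) = 1 -> 1 = 1
(((c && (a <-> b)) <-> !!c) -> ((b && (c -> c)) -> ((c <-> c) -> c))) <-> (((a <-> (a && b)) -> (b <-> b)) -> (c -> (b <-> (b -> c)))) = 6/7 <-> 1 = 6/7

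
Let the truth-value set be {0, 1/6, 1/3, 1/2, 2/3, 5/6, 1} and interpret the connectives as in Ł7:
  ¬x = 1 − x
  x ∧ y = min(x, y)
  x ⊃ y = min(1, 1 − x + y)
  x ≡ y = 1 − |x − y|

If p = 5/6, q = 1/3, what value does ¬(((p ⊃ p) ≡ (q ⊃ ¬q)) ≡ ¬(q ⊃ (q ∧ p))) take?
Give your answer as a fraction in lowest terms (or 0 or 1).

p ⊃ p = 5/6 ⊃ 5/6 = 1
¬q = ¬1/3 = 2/3
q ⊃ ¬q = 1/3 ⊃ 2/3 = 1
(p ⊃ p) ≡ (q ⊃ ¬q) = 1 ≡ 1 = 1
q ∧ p = 1/3 ∧ 5/6 = 1/3
q ⊃ (q ∧ p) = 1/3 ⊃ 1/3 = 1
¬(q ⊃ (q ∧ p)) = ¬1 = 0
((p ⊃ p) ≡ (q ⊃ ¬q)) ≡ ¬(q ⊃ (q ∧ p)) = 1 ≡ 0 = 0
¬(((p ⊃ p) ≡ (q ⊃ ¬q)) ≡ ¬(q ⊃ (q ∧ p))) = ¬0 = 1

1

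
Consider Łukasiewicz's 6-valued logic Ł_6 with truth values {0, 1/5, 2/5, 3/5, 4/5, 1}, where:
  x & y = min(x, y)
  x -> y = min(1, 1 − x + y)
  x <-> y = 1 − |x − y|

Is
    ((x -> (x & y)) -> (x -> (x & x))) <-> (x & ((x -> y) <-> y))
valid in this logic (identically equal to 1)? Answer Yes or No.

Counterexample: take x = 0, y = 0.
x & y = 0 & 0 = 0
x -> (x & y) = 0 -> 0 = 1
x & x = 0 & 0 = 0
x -> (x & x) = 0 -> 0 = 1
(x -> (x & y)) -> (x -> (x & x)) = 1 -> 1 = 1
x -> y = 0 -> 0 = 1
(x -> y) <-> y = 1 <-> 0 = 0
x & ((x -> y) <-> y) = 0 & 0 = 0
((x -> (x & y)) -> (x -> (x & x))) <-> (x & ((x -> y) <-> y)) = 1 <-> 0 = 0
This gives 0 ≠ 1.

No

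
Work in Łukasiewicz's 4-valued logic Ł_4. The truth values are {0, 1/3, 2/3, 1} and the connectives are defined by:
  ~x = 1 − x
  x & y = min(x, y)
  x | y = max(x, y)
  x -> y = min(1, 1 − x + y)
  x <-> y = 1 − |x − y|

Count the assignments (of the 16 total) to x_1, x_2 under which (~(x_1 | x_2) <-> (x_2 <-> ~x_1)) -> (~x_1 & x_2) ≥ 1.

7

x_1 = 0, x_2 = 0 ↦ 1  ≥
x_1 = 0, x_2 = 1/3 ↦ 2/3  <
x_1 = 0, x_2 = 2/3 ↦ 1  ≥
x_1 = 0, x_2 = 1 ↦ 1  ≥
x_1 = 1/3, x_2 = 0 ↦ 1/3  <
x_1 = 1/3, x_2 = 1/3 ↦ 1/3  <
x_1 = 1/3, x_2 = 2/3 ↦ 1  ≥
x_1 = 1/3, x_2 = 1 ↦ 1  ≥
x_1 = 2/3, x_2 = 0 ↦ 1/3  <
x_1 = 2/3, x_2 = 1/3 ↦ 1  ≥
x_1 = 2/3, x_2 = 2/3 ↦ 2/3  <
x_1 = 2/3, x_2 = 1 ↦ 2/3  <
x_1 = 1, x_2 = 0 ↦ 1  ≥
x_1 = 1, x_2 = 1/3 ↦ 2/3  <
x_1 = 1, x_2 = 2/3 ↦ 1/3  <
x_1 = 1, x_2 = 1 ↦ 0  <
So 7 of the 16 assignments meet the threshold.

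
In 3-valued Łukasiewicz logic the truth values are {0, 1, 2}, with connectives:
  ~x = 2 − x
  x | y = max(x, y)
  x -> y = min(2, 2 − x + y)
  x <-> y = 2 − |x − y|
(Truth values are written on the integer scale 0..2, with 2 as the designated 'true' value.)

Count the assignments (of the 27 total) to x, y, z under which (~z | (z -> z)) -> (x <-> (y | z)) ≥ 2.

9

value 2: 9 assignments (counts)
value 1: 12 assignments
value 0: 6 assignments
So 9 of the 27 assignments meet the threshold.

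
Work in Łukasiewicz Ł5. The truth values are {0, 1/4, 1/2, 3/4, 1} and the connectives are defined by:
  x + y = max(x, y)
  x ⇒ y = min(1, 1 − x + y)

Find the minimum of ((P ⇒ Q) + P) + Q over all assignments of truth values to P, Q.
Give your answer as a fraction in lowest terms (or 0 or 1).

1/2

Take P = 1/2, Q = 0:
P ⇒ Q = 1/2 ⇒ 0 = 1/2
(P ⇒ Q) + P = 1/2 + 1/2 = 1/2
((P ⇒ Q) + P) + Q = 1/2 + 0 = 1/2
No assignment yields a value below 1/2, so this is the minimum.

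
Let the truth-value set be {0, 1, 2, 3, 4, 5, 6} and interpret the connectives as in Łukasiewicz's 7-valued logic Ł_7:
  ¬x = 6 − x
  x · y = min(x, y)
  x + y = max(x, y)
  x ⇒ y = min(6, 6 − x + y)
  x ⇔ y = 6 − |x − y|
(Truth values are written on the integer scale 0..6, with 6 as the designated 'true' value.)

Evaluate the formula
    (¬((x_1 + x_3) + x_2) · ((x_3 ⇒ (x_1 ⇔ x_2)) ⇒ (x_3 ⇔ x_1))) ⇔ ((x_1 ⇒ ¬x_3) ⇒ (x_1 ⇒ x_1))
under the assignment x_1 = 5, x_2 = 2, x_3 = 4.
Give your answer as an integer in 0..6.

x_1 + x_3 = 5 + 4 = 5
(x_1 + x_3) + x_2 = 5 + 2 = 5
¬((x_1 + x_3) + x_2) = ¬5 = 1
x_1 ⇔ x_2 = 5 ⇔ 2 = 3
x_3 ⇒ (x_1 ⇔ x_2) = 4 ⇒ 3 = 5
x_3 ⇔ x_1 = 4 ⇔ 5 = 5
(x_3 ⇒ (x_1 ⇔ x_2)) ⇒ (x_3 ⇔ x_1) = 5 ⇒ 5 = 6
¬((x_1 + x_3) + x_2) · ((x_3 ⇒ (x_1 ⇔ x_2)) ⇒ (x_3 ⇔ x_1)) = 1 · 6 = 1
¬x_3 = ¬4 = 2
x_1 ⇒ ¬x_3 = 5 ⇒ 2 = 3
x_1 ⇒ x_1 = 5 ⇒ 5 = 6
(x_1 ⇒ ¬x_3) ⇒ (x_1 ⇒ x_1) = 3 ⇒ 6 = 6
(¬((x_1 + x_3) + x_2) · ((x_3 ⇒ (x_1 ⇔ x_2)) ⇒ (x_3 ⇔ x_1))) ⇔ ((x_1 ⇒ ¬x_3) ⇒ (x_1 ⇒ x_1)) = 1 ⇔ 6 = 1

1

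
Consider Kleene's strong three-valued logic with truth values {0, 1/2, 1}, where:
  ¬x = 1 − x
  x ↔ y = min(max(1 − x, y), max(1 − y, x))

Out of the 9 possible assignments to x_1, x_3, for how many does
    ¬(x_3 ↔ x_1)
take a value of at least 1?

x_1 = 0, x_3 = 0 ↦ 0  <
x_1 = 0, x_3 = 1/2 ↦ 1/2  <
x_1 = 0, x_3 = 1 ↦ 1  ≥
x_1 = 1/2, x_3 = 0 ↦ 1/2  <
x_1 = 1/2, x_3 = 1/2 ↦ 1/2  <
x_1 = 1/2, x_3 = 1 ↦ 1/2  <
x_1 = 1, x_3 = 0 ↦ 1  ≥
x_1 = 1, x_3 = 1/2 ↦ 1/2  <
x_1 = 1, x_3 = 1 ↦ 0  <
So 2 of the 9 assignments meet the threshold.

2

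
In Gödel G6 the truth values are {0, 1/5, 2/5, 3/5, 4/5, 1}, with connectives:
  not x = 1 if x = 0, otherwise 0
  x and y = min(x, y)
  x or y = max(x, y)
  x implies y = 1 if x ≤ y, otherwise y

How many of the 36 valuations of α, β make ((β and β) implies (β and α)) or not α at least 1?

26

value 1: 26 assignments (counts)
value 4/5: 1 assignment
value 3/5: 2 assignments
value 2/5: 3 assignments
value 1/5: 4 assignments
So 26 of the 36 assignments meet the threshold.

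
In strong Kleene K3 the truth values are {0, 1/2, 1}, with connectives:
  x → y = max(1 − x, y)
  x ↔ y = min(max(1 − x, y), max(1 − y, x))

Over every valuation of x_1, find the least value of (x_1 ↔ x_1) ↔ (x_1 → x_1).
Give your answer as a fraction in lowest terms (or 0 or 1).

Take x_1 = 1/2:
x_1 ↔ x_1 = 1/2 ↔ 1/2 = 1/2
x_1 → x_1 = 1/2 → 1/2 = 1/2
(x_1 ↔ x_1) ↔ (x_1 → x_1) = 1/2 ↔ 1/2 = 1/2
No assignment yields a value below 1/2, so this is the minimum.

1/2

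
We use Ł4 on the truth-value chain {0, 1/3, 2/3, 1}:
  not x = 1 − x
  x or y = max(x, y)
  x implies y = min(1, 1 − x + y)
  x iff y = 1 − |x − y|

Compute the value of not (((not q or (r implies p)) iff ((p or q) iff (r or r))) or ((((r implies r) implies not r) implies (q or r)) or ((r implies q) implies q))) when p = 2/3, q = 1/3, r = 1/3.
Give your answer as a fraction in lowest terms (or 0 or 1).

1/3

not q = not 1/3 = 2/3
r implies p = 1/3 implies 2/3 = 1
not q or (r implies p) = 2/3 or 1 = 1
p or q = 2/3 or 1/3 = 2/3
r or r = 1/3 or 1/3 = 1/3
(p or q) iff (r or r) = 2/3 iff 1/3 = 2/3
(not q or (r implies p)) iff ((p or q) iff (r or r)) = 1 iff 2/3 = 2/3
r implies r = 1/3 implies 1/3 = 1
not r = not 1/3 = 2/3
(r implies r) implies not r = 1 implies 2/3 = 2/3
q or r = 1/3 or 1/3 = 1/3
((r implies r) implies not r) implies (q or r) = 2/3 implies 1/3 = 2/3
r implies q = 1/3 implies 1/3 = 1
(r implies q) implies q = 1 implies 1/3 = 1/3
(((r implies r) implies not r) implies (q or r)) or ((r implies q) implies q) = 2/3 or 1/3 = 2/3
((not q or (r implies p)) iff ((p or q) iff (r or r))) or ((((r implies r) implies not r) implies (q or r)) or ((r implies q) implies q)) = 2/3 or 2/3 = 2/3
not (((not q or (r implies p)) iff ((p or q) iff (r or r))) or ((((r implies r) implies not r) implies (q or r)) or ((r implies q) implies q))) = not 2/3 = 1/3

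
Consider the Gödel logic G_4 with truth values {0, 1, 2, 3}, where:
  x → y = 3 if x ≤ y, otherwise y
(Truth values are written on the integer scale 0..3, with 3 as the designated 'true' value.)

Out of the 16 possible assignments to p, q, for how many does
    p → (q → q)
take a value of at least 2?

p = 0, q = 0 ↦ 3  ≥
p = 0, q = 1 ↦ 3  ≥
p = 0, q = 2 ↦ 3  ≥
p = 0, q = 3 ↦ 3  ≥
p = 1, q = 0 ↦ 3  ≥
p = 1, q = 1 ↦ 3  ≥
p = 1, q = 2 ↦ 3  ≥
p = 1, q = 3 ↦ 3  ≥
p = 2, q = 0 ↦ 3  ≥
p = 2, q = 1 ↦ 3  ≥
p = 2, q = 2 ↦ 3  ≥
p = 2, q = 3 ↦ 3  ≥
p = 3, q = 0 ↦ 3  ≥
p = 3, q = 1 ↦ 3  ≥
p = 3, q = 2 ↦ 3  ≥
p = 3, q = 3 ↦ 3  ≥
So 16 of the 16 assignments meet the threshold.

16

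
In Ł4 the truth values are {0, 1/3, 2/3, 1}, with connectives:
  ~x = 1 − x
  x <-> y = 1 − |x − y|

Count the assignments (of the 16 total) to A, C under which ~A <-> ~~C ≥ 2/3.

10

A = 0, C = 0 ↦ 0  <
A = 0, C = 1/3 ↦ 1/3  <
A = 0, C = 2/3 ↦ 2/3  ≥
A = 0, C = 1 ↦ 1  ≥
A = 1/3, C = 0 ↦ 1/3  <
A = 1/3, C = 1/3 ↦ 2/3  ≥
A = 1/3, C = 2/3 ↦ 1  ≥
A = 1/3, C = 1 ↦ 2/3  ≥
A = 2/3, C = 0 ↦ 2/3  ≥
A = 2/3, C = 1/3 ↦ 1  ≥
A = 2/3, C = 2/3 ↦ 2/3  ≥
A = 2/3, C = 1 ↦ 1/3  <
A = 1, C = 0 ↦ 1  ≥
A = 1, C = 1/3 ↦ 2/3  ≥
A = 1, C = 2/3 ↦ 1/3  <
A = 1, C = 1 ↦ 0  <
So 10 of the 16 assignments meet the threshold.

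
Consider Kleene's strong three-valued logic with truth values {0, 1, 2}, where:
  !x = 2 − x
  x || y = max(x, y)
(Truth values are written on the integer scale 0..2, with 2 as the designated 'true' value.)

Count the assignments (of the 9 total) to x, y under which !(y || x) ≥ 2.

1

x = 0, y = 0 ↦ 2  ≥
x = 0, y = 1 ↦ 1  <
x = 0, y = 2 ↦ 0  <
x = 1, y = 0 ↦ 1  <
x = 1, y = 1 ↦ 1  <
x = 1, y = 2 ↦ 0  <
x = 2, y = 0 ↦ 0  <
x = 2, y = 1 ↦ 0  <
x = 2, y = 2 ↦ 0  <
So 1 of the 9 assignments meets the threshold.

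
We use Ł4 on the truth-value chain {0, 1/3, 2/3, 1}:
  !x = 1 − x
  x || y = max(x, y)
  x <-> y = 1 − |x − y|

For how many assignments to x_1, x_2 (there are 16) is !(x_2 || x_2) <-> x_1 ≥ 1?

4

x_1 = 0, x_2 = 0 ↦ 0  <
x_1 = 0, x_2 = 1/3 ↦ 1/3  <
x_1 = 0, x_2 = 2/3 ↦ 2/3  <
x_1 = 0, x_2 = 1 ↦ 1  ≥
x_1 = 1/3, x_2 = 0 ↦ 1/3  <
x_1 = 1/3, x_2 = 1/3 ↦ 2/3  <
x_1 = 1/3, x_2 = 2/3 ↦ 1  ≥
x_1 = 1/3, x_2 = 1 ↦ 2/3  <
x_1 = 2/3, x_2 = 0 ↦ 2/3  <
x_1 = 2/3, x_2 = 1/3 ↦ 1  ≥
x_1 = 2/3, x_2 = 2/3 ↦ 2/3  <
x_1 = 2/3, x_2 = 1 ↦ 1/3  <
x_1 = 1, x_2 = 0 ↦ 1  ≥
x_1 = 1, x_2 = 1/3 ↦ 2/3  <
x_1 = 1, x_2 = 2/3 ↦ 1/3  <
x_1 = 1, x_2 = 1 ↦ 0  <
So 4 of the 16 assignments meet the threshold.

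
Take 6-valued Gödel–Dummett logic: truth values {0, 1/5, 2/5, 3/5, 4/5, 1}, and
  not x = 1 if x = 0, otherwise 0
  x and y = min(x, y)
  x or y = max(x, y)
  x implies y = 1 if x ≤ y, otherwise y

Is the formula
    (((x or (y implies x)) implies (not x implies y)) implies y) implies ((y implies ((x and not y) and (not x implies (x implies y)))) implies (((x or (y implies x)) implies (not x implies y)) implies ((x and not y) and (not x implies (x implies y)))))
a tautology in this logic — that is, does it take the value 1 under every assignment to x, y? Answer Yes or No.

Yes

At x = 4/5, y = 4/5, for instance:
y implies x = 4/5 implies 4/5 = 1
x or (y implies x) = 4/5 or 1 = 1
not x = not 4/5 = 0
not x implies y = 0 implies 4/5 = 1
(x or (y implies x)) implies (not x implies y) = 1 implies 1 = 1
((x or (y implies x)) implies (not x implies y)) implies y = 1 implies 4/5 = 4/5
not y = not 4/5 = 0
x and not y = 4/5 and 0 = 0
not x = not 4/5 = 0
x implies y = 4/5 implies 4/5 = 1
not x implies (x implies y) = 0 implies 1 = 1
(x and not y) and (not x implies (x implies y)) = 0 and 1 = 0
y implies ((x and not y) and (not x implies (x implies y))) = 4/5 implies 0 = 0
((x or (y implies x)) implies (not x implies y)) implies ((x and not y) and (not x implies (x implies y))) = 1 implies 0 = 0
(y implies ((x and not y) and (not x implies (x implies y)))) implies (((x or (y implies x)) implies (not x implies y)) implies ((x and not y) and (not x implies (x implies y)))) = 0 implies 0 = 1
(((x or (y implies x)) implies (not x implies y)) implies y) implies ((y implies ((x and not y) and (not x implies (x implies y)))) implies (((x or (y implies x)) implies (not x implies y)) implies ((x and not y) and (not x implies (x implies y))))) = 4/5 implies 1 = 1
and checking the remaining 35 assignments likewise gives ≥ 1 in every case.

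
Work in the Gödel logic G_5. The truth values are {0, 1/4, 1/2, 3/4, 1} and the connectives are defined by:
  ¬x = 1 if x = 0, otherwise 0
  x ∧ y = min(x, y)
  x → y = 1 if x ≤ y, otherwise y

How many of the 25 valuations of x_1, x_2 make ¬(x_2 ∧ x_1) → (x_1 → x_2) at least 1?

21

value 1: 21 assignments (counts)
value 0: 4 assignments
So 21 of the 25 assignments meet the threshold.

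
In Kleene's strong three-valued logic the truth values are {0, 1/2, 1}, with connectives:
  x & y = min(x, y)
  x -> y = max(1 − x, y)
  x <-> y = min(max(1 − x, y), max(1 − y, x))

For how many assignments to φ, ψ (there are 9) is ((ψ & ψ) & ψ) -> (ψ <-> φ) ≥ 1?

φ = 0, ψ = 0 ↦ 1  ≥
φ = 0, ψ = 1/2 ↦ 1/2  <
φ = 0, ψ = 1 ↦ 0  <
φ = 1/2, ψ = 0 ↦ 1  ≥
φ = 1/2, ψ = 1/2 ↦ 1/2  <
φ = 1/2, ψ = 1 ↦ 1/2  <
φ = 1, ψ = 0 ↦ 1  ≥
φ = 1, ψ = 1/2 ↦ 1/2  <
φ = 1, ψ = 1 ↦ 1  ≥
So 4 of the 9 assignments meet the threshold.

4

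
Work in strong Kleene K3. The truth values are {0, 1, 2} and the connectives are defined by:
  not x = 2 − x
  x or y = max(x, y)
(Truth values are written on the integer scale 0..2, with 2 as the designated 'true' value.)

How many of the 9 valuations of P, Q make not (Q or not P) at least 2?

1

P = 0, Q = 0 ↦ 0  <
P = 0, Q = 1 ↦ 0  <
P = 0, Q = 2 ↦ 0  <
P = 1, Q = 0 ↦ 1  <
P = 1, Q = 1 ↦ 1  <
P = 1, Q = 2 ↦ 0  <
P = 2, Q = 0 ↦ 2  ≥
P = 2, Q = 1 ↦ 1  <
P = 2, Q = 2 ↦ 0  <
So 1 of the 9 assignments meets the threshold.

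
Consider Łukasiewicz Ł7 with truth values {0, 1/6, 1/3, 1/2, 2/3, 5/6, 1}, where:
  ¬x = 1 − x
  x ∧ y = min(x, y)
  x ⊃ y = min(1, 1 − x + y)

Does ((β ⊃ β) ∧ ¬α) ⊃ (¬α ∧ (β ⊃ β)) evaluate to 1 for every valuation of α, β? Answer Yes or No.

Yes

At α = 1/2, β = 1/3, for instance:
β ⊃ β = 1/3 ⊃ 1/3 = 1
¬α = ¬1/2 = 1/2
(β ⊃ β) ∧ ¬α = 1 ∧ 1/2 = 1/2
¬α ∧ (β ⊃ β) = 1/2 ∧ 1 = 1/2
((β ⊃ β) ∧ ¬α) ⊃ (¬α ∧ (β ⊃ β)) = 1/2 ⊃ 1/2 = 1
and checking the remaining 48 assignments likewise gives ≥ 1 in every case.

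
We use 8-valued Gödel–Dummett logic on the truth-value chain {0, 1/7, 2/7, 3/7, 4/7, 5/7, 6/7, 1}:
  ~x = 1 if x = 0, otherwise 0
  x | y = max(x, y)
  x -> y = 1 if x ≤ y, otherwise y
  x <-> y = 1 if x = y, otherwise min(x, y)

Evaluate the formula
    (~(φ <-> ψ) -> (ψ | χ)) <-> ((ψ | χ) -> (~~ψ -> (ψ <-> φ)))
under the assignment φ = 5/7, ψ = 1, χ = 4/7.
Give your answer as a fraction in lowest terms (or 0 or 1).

5/7

φ <-> ψ = 5/7 <-> 1 = 5/7
~(φ <-> ψ) = ~5/7 = 0
ψ | χ = 1 | 4/7 = 1
~(φ <-> ψ) -> (ψ | χ) = 0 -> 1 = 1
ψ | χ = 1 | 4/7 = 1
~ψ = ~1 = 0
~~ψ = ~0 = 1
ψ <-> φ = 1 <-> 5/7 = 5/7
~~ψ -> (ψ <-> φ) = 1 -> 5/7 = 5/7
(ψ | χ) -> (~~ψ -> (ψ <-> φ)) = 1 -> 5/7 = 5/7
(~(φ <-> ψ) -> (ψ | χ)) <-> ((ψ | χ) -> (~~ψ -> (ψ <-> φ))) = 1 <-> 5/7 = 5/7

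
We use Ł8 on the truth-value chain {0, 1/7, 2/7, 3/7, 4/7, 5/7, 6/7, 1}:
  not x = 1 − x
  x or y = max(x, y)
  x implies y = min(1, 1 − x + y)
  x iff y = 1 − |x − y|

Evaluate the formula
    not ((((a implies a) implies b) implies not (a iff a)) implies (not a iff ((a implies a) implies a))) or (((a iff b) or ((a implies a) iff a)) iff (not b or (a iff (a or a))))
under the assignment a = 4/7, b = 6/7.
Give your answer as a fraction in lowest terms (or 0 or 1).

a implies a = 4/7 implies 4/7 = 1
(a implies a) implies b = 1 implies 6/7 = 6/7
a iff a = 4/7 iff 4/7 = 1
not (a iff a) = not 1 = 0
((a implies a) implies b) implies not (a iff a) = 6/7 implies 0 = 1/7
not a = not 4/7 = 3/7
a implies a = 4/7 implies 4/7 = 1
(a implies a) implies a = 1 implies 4/7 = 4/7
not a iff ((a implies a) implies a) = 3/7 iff 4/7 = 6/7
(((a implies a) implies b) implies not (a iff a)) implies (not a iff ((a implies a) implies a)) = 1/7 implies 6/7 = 1
not ((((a implies a) implies b) implies not (a iff a)) implies (not a iff ((a implies a) implies a))) = not 1 = 0
a iff b = 4/7 iff 6/7 = 5/7
a implies a = 4/7 implies 4/7 = 1
(a implies a) iff a = 1 iff 4/7 = 4/7
(a iff b) or ((a implies a) iff a) = 5/7 or 4/7 = 5/7
not b = not 6/7 = 1/7
a or a = 4/7 or 4/7 = 4/7
a iff (a or a) = 4/7 iff 4/7 = 1
not b or (a iff (a or a)) = 1/7 or 1 = 1
((a iff b) or ((a implies a) iff a)) iff (not b or (a iff (a or a))) = 5/7 iff 1 = 5/7
not ((((a implies a) implies b) implies not (a iff a)) implies (not a iff ((a implies a) implies a))) or (((a iff b) or ((a implies a) iff a)) iff (not b or (a iff (a or a)))) = 0 or 5/7 = 5/7

5/7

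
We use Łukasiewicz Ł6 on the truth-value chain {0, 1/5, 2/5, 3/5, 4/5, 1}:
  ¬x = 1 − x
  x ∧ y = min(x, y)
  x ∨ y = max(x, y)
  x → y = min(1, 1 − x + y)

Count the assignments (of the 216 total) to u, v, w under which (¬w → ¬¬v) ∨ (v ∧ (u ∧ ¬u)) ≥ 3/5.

180

value 1: 126 assignments (counts)
value 4/5: 30 assignments (counts)
value 3/5: 24 assignments (counts)
value 2/5: 18 assignments
value 1/5: 12 assignments
value 0: 6 assignments
So 180 of the 216 assignments meet the threshold.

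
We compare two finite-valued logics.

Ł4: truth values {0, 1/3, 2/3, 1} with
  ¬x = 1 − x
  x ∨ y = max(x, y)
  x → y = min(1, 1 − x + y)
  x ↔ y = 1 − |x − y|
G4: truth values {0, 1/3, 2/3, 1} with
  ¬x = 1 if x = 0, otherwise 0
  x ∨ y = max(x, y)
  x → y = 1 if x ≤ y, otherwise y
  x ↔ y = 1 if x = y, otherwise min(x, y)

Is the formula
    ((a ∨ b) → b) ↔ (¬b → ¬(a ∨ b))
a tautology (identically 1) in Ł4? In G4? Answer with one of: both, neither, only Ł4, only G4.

In Ł4: every assignment gives 1 — tautology.
In G4: at a = 2/3, b = 1/3 the value is 1/3 — not a tautology.

only Ł4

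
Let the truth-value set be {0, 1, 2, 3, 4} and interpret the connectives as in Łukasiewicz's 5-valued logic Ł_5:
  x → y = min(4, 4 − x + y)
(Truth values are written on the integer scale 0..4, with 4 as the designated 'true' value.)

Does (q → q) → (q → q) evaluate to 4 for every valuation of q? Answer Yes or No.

Yes

q = 0 ↦ 4
q = 1 ↦ 4
q = 2 ↦ 4
q = 3 ↦ 4
q = 4 ↦ 4
Every assignment gives a value ≥ 4.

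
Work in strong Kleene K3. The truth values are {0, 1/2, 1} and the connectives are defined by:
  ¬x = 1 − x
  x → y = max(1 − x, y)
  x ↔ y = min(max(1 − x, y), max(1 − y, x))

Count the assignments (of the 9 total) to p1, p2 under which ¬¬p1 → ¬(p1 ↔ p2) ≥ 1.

p1 = 0, p2 = 0 ↦ 1  ≥
p1 = 0, p2 = 1/2 ↦ 1  ≥
p1 = 0, p2 = 1 ↦ 1  ≥
p1 = 1/2, p2 = 0 ↦ 1/2  <
p1 = 1/2, p2 = 1/2 ↦ 1/2  <
p1 = 1/2, p2 = 1 ↦ 1/2  <
p1 = 1, p2 = 0 ↦ 1  ≥
p1 = 1, p2 = 1/2 ↦ 1/2  <
p1 = 1, p2 = 1 ↦ 0  <
So 4 of the 9 assignments meet the threshold.

4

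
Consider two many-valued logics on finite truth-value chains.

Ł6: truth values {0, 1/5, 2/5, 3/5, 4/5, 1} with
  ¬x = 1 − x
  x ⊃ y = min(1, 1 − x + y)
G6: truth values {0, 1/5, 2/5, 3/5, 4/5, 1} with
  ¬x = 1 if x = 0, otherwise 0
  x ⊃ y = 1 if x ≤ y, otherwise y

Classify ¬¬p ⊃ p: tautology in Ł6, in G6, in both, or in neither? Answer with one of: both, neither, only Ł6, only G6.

In Ł6: every assignment gives 1 — tautology.
In G6: at p = 1/5 the value is 1/5 — not a tautology.

only Ł6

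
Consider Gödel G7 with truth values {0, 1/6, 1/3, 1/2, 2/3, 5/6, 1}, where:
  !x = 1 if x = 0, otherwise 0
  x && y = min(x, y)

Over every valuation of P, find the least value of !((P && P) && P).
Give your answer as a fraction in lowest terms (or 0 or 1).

0

Take P = 1/6:
P && P = 1/6 && 1/6 = 1/6
(P && P) && P = 1/6 && 1/6 = 1/6
!((P && P) && P) = !1/6 = 0
No assignment yields a value below 0, so this is the minimum.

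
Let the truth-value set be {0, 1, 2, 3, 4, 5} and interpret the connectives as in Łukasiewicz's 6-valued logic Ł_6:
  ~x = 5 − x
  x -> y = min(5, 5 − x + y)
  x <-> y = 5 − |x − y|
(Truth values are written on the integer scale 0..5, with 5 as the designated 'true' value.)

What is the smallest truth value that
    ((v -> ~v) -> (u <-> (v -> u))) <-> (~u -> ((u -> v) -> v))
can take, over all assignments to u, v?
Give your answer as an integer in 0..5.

3

Take u = 2, v = 0:
~v = ~0 = 5
v -> ~v = 0 -> 5 = 5
v -> u = 0 -> 2 = 5
u <-> (v -> u) = 2 <-> 5 = 2
(v -> ~v) -> (u <-> (v -> u)) = 5 -> 2 = 2
~u = ~2 = 3
u -> v = 2 -> 0 = 3
(u -> v) -> v = 3 -> 0 = 2
~u -> ((u -> v) -> v) = 3 -> 2 = 4
((v -> ~v) -> (u <-> (v -> u))) <-> (~u -> ((u -> v) -> v)) = 2 <-> 4 = 3
No assignment yields a value below 3, so this is the minimum.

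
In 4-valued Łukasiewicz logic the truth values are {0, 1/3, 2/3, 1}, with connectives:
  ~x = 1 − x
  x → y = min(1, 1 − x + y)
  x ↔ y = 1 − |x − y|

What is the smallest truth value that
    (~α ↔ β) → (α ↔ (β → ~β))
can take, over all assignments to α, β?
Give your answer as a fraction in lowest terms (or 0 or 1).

2/3

Take α = 0, β = 1/3:
~α = ~0 = 1
~α ↔ β = 1 ↔ 1/3 = 1/3
~β = ~1/3 = 2/3
β → ~β = 1/3 → 2/3 = 1
α ↔ (β → ~β) = 0 ↔ 1 = 0
(~α ↔ β) → (α ↔ (β → ~β)) = 1/3 → 0 = 2/3
No assignment yields a value below 2/3, so this is the minimum.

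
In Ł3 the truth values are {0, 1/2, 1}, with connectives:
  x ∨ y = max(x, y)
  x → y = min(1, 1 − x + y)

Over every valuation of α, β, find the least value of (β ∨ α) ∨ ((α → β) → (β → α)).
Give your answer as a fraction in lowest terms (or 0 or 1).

1/2

Take α = 0, β = 1/2:
β ∨ α = 1/2 ∨ 0 = 1/2
α → β = 0 → 1/2 = 1
β → α = 1/2 → 0 = 1/2
(α → β) → (β → α) = 1 → 1/2 = 1/2
(β ∨ α) ∨ ((α → β) → (β → α)) = 1/2 ∨ 1/2 = 1/2
No assignment yields a value below 1/2, so this is the minimum.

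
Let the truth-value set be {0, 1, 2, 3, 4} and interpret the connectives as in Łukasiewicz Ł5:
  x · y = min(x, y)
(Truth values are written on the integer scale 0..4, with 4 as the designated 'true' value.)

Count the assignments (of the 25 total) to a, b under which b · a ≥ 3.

4

value 4: 1 assignment (counts)
value 3: 3 assignments (counts)
value 2: 5 assignments
value 1: 7 assignments
value 0: 9 assignments
So 4 of the 25 assignments meet the threshold.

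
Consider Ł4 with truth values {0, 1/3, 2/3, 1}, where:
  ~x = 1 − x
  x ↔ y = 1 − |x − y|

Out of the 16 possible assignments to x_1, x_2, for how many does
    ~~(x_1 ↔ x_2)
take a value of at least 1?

x_1 = 0, x_2 = 0 ↦ 1  ≥
x_1 = 0, x_2 = 1/3 ↦ 2/3  <
x_1 = 0, x_2 = 2/3 ↦ 1/3  <
x_1 = 0, x_2 = 1 ↦ 0  <
x_1 = 1/3, x_2 = 0 ↦ 2/3  <
x_1 = 1/3, x_2 = 1/3 ↦ 1  ≥
x_1 = 1/3, x_2 = 2/3 ↦ 2/3  <
x_1 = 1/3, x_2 = 1 ↦ 1/3  <
x_1 = 2/3, x_2 = 0 ↦ 1/3  <
x_1 = 2/3, x_2 = 1/3 ↦ 2/3  <
x_1 = 2/3, x_2 = 2/3 ↦ 1  ≥
x_1 = 2/3, x_2 = 1 ↦ 2/3  <
x_1 = 1, x_2 = 0 ↦ 0  <
x_1 = 1, x_2 = 1/3 ↦ 1/3  <
x_1 = 1, x_2 = 2/3 ↦ 2/3  <
x_1 = 1, x_2 = 1 ↦ 1  ≥
So 4 of the 16 assignments meet the threshold.

4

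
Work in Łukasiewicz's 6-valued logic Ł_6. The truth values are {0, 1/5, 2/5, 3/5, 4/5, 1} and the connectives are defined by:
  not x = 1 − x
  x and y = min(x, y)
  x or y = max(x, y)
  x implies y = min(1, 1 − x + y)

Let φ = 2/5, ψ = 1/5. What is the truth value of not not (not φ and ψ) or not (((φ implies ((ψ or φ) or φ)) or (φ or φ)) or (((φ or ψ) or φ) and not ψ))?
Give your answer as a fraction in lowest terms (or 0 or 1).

1/5

not φ = not 2/5 = 3/5
not φ and ψ = 3/5 and 1/5 = 1/5
not (not φ and ψ) = not 1/5 = 4/5
not not (not φ and ψ) = not 4/5 = 1/5
ψ or φ = 1/5 or 2/5 = 2/5
(ψ or φ) or φ = 2/5 or 2/5 = 2/5
φ implies ((ψ or φ) or φ) = 2/5 implies 2/5 = 1
φ or φ = 2/5 or 2/5 = 2/5
(φ implies ((ψ or φ) or φ)) or (φ or φ) = 1 or 2/5 = 1
φ or ψ = 2/5 or 1/5 = 2/5
(φ or ψ) or φ = 2/5 or 2/5 = 2/5
not ψ = not 1/5 = 4/5
((φ or ψ) or φ) and not ψ = 2/5 and 4/5 = 2/5
((φ implies ((ψ or φ) or φ)) or (φ or φ)) or (((φ or ψ) or φ) and not ψ) = 1 or 2/5 = 1
not (((φ implies ((ψ or φ) or φ)) or (φ or φ)) or (((φ or ψ) or φ) and not ψ)) = not 1 = 0
not not (not φ and ψ) or not (((φ implies ((ψ or φ) or φ)) or (φ or φ)) or (((φ or ψ) or φ) and not ψ)) = 1/5 or 0 = 1/5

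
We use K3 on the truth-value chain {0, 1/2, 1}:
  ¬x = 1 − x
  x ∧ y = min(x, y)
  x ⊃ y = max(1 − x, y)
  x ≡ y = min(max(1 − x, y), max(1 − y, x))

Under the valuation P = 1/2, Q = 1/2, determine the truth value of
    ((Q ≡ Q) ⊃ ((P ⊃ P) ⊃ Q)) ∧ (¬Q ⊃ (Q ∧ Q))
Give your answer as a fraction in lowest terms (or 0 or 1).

1/2

Q ≡ Q = 1/2 ≡ 1/2 = 1/2
P ⊃ P = 1/2 ⊃ 1/2 = 1/2
(P ⊃ P) ⊃ Q = 1/2 ⊃ 1/2 = 1/2
(Q ≡ Q) ⊃ ((P ⊃ P) ⊃ Q) = 1/2 ⊃ 1/2 = 1/2
¬Q = ¬1/2 = 1/2
Q ∧ Q = 1/2 ∧ 1/2 = 1/2
¬Q ⊃ (Q ∧ Q) = 1/2 ⊃ 1/2 = 1/2
((Q ≡ Q) ⊃ ((P ⊃ P) ⊃ Q)) ∧ (¬Q ⊃ (Q ∧ Q)) = 1/2 ∧ 1/2 = 1/2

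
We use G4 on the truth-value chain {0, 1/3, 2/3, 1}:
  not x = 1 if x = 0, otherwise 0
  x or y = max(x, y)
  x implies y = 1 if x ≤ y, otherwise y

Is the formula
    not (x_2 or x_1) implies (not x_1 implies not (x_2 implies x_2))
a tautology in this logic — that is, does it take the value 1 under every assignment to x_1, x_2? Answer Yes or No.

Counterexample: take x_1 = 0, x_2 = 0.
x_2 or x_1 = 0 or 0 = 0
not (x_2 or x_1) = not 0 = 1
not x_1 = not 0 = 1
x_2 implies x_2 = 0 implies 0 = 1
not (x_2 implies x_2) = not 1 = 0
not x_1 implies not (x_2 implies x_2) = 1 implies 0 = 0
not (x_2 or x_1) implies (not x_1 implies not (x_2 implies x_2)) = 1 implies 0 = 0
This gives 0 ≠ 1.

No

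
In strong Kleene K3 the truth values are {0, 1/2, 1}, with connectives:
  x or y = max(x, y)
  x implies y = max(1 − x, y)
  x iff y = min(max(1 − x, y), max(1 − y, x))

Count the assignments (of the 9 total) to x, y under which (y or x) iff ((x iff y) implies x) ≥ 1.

5

x = 0, y = 0 ↦ 1  ≥
x = 0, y = 1/2 ↦ 1/2  <
x = 0, y = 1 ↦ 1  ≥
x = 1/2, y = 0 ↦ 1/2  <
x = 1/2, y = 1/2 ↦ 1/2  <
x = 1/2, y = 1 ↦ 1/2  <
x = 1, y = 0 ↦ 1  ≥
x = 1, y = 1/2 ↦ 1  ≥
x = 1, y = 1 ↦ 1  ≥
So 5 of the 9 assignments meet the threshold.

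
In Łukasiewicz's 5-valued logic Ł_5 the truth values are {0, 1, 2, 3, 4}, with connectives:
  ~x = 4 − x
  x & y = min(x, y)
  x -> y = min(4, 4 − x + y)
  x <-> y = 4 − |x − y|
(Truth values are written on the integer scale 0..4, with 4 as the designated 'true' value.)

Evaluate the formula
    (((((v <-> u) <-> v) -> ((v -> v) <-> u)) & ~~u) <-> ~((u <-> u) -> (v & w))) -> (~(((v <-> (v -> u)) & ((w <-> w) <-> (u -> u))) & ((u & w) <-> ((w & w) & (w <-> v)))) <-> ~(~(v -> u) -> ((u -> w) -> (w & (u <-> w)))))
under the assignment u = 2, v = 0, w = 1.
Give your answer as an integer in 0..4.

2

v <-> u = 0 <-> 2 = 2
(v <-> u) <-> v = 2 <-> 0 = 2
v -> v = 0 -> 0 = 4
(v -> v) <-> u = 4 <-> 2 = 2
((v <-> u) <-> v) -> ((v -> v) <-> u) = 2 -> 2 = 4
~u = ~2 = 2
~~u = ~2 = 2
(((v <-> u) <-> v) -> ((v -> v) <-> u)) & ~~u = 4 & 2 = 2
u <-> u = 2 <-> 2 = 4
v & w = 0 & 1 = 0
(u <-> u) -> (v & w) = 4 -> 0 = 0
~((u <-> u) -> (v & w)) = ~0 = 4
((((v <-> u) <-> v) -> ((v -> v) <-> u)) & ~~u) <-> ~((u <-> u) -> (v & w)) = 2 <-> 4 = 2
v -> u = 0 -> 2 = 4
v <-> (v -> u) = 0 <-> 4 = 0
w <-> w = 1 <-> 1 = 4
u -> u = 2 -> 2 = 4
(w <-> w) <-> (u -> u) = 4 <-> 4 = 4
(v <-> (v -> u)) & ((w <-> w) <-> (u -> u)) = 0 & 4 = 0
u & w = 2 & 1 = 1
w & w = 1 & 1 = 1
w <-> v = 1 <-> 0 = 3
(w & w) & (w <-> v) = 1 & 3 = 1
(u & w) <-> ((w & w) & (w <-> v)) = 1 <-> 1 = 4
((v <-> (v -> u)) & ((w <-> w) <-> (u -> u))) & ((u & w) <-> ((w & w) & (w <-> v))) = 0 & 4 = 0
~(((v <-> (v -> u)) & ((w <-> w) <-> (u -> u))) & ((u & w) <-> ((w & w) & (w <-> v)))) = ~0 = 4
v -> u = 0 -> 2 = 4
~(v -> u) = ~4 = 0
u -> w = 2 -> 1 = 3
u <-> w = 2 <-> 1 = 3
w & (u <-> w) = 1 & 3 = 1
(u -> w) -> (w & (u <-> w)) = 3 -> 1 = 2
~(v -> u) -> ((u -> w) -> (w & (u <-> w))) = 0 -> 2 = 4
~(~(v -> u) -> ((u -> w) -> (w & (u <-> w)))) = ~4 = 0
~(((v <-> (v -> u)) & ((w <-> w) <-> (u -> u))) & ((u & w) <-> ((w & w) & (w <-> v)))) <-> ~(~(v -> u) -> ((u -> w) -> (w & (u <-> w)))) = 4 <-> 0 = 0
(((((v <-> u) <-> v) -> ((v -> v) <-> u)) & ~~u) <-> ~((u <-> u) -> (v & w))) -> (~(((v <-> (v -> u)) & ((w <-> w) <-> (u -> u))) & ((u & w) <-> ((w & w) & (w <-> v)))) <-> ~(~(v -> u) -> ((u -> w) -> (w & (u <-> w))))) = 2 -> 0 = 2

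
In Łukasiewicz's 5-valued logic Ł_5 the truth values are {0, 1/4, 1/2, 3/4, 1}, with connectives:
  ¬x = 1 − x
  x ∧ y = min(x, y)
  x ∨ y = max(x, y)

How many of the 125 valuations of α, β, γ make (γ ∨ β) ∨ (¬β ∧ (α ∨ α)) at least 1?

value 1: 49 assignments (counts)
value 3/4: 43 assignments
value 1/2: 25 assignments
value 1/4: 7 assignments
value 0: 1 assignment
So 49 of the 125 assignments meet the threshold.

49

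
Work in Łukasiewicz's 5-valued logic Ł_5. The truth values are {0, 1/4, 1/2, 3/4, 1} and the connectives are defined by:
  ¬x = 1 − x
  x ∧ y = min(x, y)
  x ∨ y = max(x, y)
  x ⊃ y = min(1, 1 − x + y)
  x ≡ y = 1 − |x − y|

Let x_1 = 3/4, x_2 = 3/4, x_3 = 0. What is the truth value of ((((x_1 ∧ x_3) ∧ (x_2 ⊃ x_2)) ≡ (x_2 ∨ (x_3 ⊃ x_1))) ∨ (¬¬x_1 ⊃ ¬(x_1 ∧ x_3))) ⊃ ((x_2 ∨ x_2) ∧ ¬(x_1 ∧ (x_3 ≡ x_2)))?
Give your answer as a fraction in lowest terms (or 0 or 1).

x_1 ∧ x_3 = 3/4 ∧ 0 = 0
x_2 ⊃ x_2 = 3/4 ⊃ 3/4 = 1
(x_1 ∧ x_3) ∧ (x_2 ⊃ x_2) = 0 ∧ 1 = 0
x_3 ⊃ x_1 = 0 ⊃ 3/4 = 1
x_2 ∨ (x_3 ⊃ x_1) = 3/4 ∨ 1 = 1
((x_1 ∧ x_3) ∧ (x_2 ⊃ x_2)) ≡ (x_2 ∨ (x_3 ⊃ x_1)) = 0 ≡ 1 = 0
¬x_1 = ¬3/4 = 1/4
¬¬x_1 = ¬1/4 = 3/4
x_1 ∧ x_3 = 3/4 ∧ 0 = 0
¬(x_1 ∧ x_3) = ¬0 = 1
¬¬x_1 ⊃ ¬(x_1 ∧ x_3) = 3/4 ⊃ 1 = 1
(((x_1 ∧ x_3) ∧ (x_2 ⊃ x_2)) ≡ (x_2 ∨ (x_3 ⊃ x_1))) ∨ (¬¬x_1 ⊃ ¬(x_1 ∧ x_3)) = 0 ∨ 1 = 1
x_2 ∨ x_2 = 3/4 ∨ 3/4 = 3/4
x_3 ≡ x_2 = 0 ≡ 3/4 = 1/4
x_1 ∧ (x_3 ≡ x_2) = 3/4 ∧ 1/4 = 1/4
¬(x_1 ∧ (x_3 ≡ x_2)) = ¬1/4 = 3/4
(x_2 ∨ x_2) ∧ ¬(x_1 ∧ (x_3 ≡ x_2)) = 3/4 ∧ 3/4 = 3/4
((((x_1 ∧ x_3) ∧ (x_2 ⊃ x_2)) ≡ (x_2 ∨ (x_3 ⊃ x_1))) ∨ (¬¬x_1 ⊃ ¬(x_1 ∧ x_3))) ⊃ ((x_2 ∨ x_2) ∧ ¬(x_1 ∧ (x_3 ≡ x_2))) = 1 ⊃ 3/4 = 3/4

3/4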